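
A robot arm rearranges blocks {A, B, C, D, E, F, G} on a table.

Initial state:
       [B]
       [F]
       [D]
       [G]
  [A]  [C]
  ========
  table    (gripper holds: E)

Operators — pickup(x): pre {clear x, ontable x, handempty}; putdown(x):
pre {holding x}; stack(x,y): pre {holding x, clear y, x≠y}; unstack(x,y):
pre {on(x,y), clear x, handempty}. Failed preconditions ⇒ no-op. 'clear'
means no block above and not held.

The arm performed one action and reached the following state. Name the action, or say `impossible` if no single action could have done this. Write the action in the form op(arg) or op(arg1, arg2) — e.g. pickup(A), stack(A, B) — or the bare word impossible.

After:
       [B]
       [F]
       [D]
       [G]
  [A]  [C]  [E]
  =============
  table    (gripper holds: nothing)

putdown(E)

target: towers=[A; C/G/D/F/B; E] holding=-
        putdown(E) → towers=[A; C/G/D/F/B; E] holding=-  ← match
       stack(E, B) → towers=[A; C/G/D/F/B/E] holding=-
       stack(E, A) → towers=[A/E; C/G/D/F/B] holding=-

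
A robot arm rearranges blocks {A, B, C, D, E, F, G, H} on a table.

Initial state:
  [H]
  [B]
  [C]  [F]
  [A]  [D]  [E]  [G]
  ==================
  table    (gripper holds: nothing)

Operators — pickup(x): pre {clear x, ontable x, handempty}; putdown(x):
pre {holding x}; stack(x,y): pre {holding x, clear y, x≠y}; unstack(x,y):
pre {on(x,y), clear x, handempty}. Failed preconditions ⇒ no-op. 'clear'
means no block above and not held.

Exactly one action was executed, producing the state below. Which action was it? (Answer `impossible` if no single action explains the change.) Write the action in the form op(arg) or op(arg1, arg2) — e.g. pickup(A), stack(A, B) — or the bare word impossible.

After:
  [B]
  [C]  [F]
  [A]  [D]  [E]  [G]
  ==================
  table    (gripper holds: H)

target: towers=[A/C/B; D/F; E; G] holding=H
         pickup(G) → towers=[A/C/B/H; D/F; E] holding=G
         pickup(E) → towers=[A/C/B/H; D/F; G] holding=E
     unstack(H, B) → towers=[A/C/B; D/F; E; G] holding=H  ← match
     unstack(F, D) → towers=[A/C/B/H; D; E; G] holding=F

unstack(H, B)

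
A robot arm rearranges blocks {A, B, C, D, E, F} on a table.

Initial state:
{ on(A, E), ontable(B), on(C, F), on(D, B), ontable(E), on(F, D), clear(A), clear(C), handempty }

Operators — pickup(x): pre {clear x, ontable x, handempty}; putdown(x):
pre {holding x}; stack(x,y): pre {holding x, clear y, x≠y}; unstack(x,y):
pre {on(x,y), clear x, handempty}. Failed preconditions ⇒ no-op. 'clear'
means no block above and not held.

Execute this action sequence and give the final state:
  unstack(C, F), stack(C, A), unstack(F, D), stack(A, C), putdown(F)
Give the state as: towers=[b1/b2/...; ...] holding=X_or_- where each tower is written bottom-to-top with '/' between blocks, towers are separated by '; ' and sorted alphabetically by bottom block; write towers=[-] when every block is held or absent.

step 1 (unstack(C, F)): towers=[B/D/F; E/A] holding=C
step 2 (stack(C, A)): towers=[B/D/F; E/A/C] holding=-
step 3 (unstack(F, D)): towers=[B/D; E/A/C] holding=F
step 4 (stack(A, C)) [no-op]: towers=[B/D; E/A/C] holding=F
step 5 (putdown(F)): towers=[B/D; E/A/C; F] holding=-

towers=[B/D; E/A/C; F] holding=-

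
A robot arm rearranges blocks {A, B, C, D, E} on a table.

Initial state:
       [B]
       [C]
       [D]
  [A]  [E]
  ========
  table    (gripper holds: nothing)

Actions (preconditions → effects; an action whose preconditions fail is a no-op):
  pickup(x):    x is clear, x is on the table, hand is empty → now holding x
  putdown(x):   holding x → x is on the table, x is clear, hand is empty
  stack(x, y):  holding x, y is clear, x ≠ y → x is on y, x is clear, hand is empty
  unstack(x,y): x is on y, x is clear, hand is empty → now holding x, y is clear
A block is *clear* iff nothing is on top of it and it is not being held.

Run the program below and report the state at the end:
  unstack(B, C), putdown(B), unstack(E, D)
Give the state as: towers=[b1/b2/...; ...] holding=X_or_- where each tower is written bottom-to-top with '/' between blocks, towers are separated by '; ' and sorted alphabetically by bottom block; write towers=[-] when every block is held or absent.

towers=[A; B; E/D/C] holding=-

step 1 (unstack(B, C)): towers=[A; E/D/C] holding=B
step 2 (putdown(B)): towers=[A; B; E/D/C] holding=-
step 3 (unstack(E, D)) [no-op]: towers=[A; B; E/D/C] holding=-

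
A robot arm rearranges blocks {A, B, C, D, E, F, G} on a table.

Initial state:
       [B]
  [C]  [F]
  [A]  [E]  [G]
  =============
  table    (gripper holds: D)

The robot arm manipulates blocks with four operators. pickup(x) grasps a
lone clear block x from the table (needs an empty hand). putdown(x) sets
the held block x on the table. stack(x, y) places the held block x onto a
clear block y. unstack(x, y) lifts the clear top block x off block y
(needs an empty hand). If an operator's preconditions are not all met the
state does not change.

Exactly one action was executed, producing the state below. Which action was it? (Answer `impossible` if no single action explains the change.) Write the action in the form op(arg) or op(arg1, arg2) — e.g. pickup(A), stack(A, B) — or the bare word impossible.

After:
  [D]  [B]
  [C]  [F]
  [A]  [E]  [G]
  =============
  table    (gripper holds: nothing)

stack(D, C)

target: towers=[A/C/D; E/F/B; G] holding=-
        putdown(D) → towers=[A/C; D; E/F/B; G] holding=-
       stack(D, B) → towers=[A/C; E/F/B/D; G] holding=-
       stack(D, G) → towers=[A/C; E/F/B; G/D] holding=-
       stack(D, C) → towers=[A/C/D; E/F/B; G] holding=-  ← match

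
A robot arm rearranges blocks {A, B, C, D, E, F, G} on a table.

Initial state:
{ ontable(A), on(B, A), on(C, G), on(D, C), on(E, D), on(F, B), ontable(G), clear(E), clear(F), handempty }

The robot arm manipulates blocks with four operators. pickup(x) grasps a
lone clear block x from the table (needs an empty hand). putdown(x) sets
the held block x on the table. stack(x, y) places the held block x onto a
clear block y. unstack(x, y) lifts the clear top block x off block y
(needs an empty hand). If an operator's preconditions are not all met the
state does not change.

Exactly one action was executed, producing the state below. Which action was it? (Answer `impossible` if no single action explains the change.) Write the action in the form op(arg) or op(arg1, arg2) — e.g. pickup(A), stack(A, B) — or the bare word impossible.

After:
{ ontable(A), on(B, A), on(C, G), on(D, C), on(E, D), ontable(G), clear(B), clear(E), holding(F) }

unstack(F, B)

target: towers=[A/B; G/C/D/E] holding=F
     unstack(F, B) → towers=[A/B; G/C/D/E] holding=F  ← match
     unstack(E, D) → towers=[A/B/F; G/C/D] holding=E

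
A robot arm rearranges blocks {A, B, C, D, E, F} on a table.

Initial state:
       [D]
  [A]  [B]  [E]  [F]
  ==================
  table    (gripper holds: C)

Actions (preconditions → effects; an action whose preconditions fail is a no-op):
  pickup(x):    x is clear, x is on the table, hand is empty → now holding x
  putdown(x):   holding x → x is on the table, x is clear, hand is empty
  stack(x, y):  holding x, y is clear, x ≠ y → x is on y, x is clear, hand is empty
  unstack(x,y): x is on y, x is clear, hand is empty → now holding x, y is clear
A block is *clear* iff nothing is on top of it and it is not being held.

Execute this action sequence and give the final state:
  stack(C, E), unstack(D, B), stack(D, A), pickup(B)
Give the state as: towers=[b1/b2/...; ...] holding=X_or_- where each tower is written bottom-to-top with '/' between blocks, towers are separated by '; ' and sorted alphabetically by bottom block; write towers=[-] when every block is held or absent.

towers=[A/D; E/C; F] holding=B

step 1 (stack(C, E)): towers=[A; B/D; E/C; F] holding=-
step 2 (unstack(D, B)): towers=[A; B; E/C; F] holding=D
step 3 (stack(D, A)): towers=[A/D; B; E/C; F] holding=-
step 4 (pickup(B)): towers=[A/D; E/C; F] holding=B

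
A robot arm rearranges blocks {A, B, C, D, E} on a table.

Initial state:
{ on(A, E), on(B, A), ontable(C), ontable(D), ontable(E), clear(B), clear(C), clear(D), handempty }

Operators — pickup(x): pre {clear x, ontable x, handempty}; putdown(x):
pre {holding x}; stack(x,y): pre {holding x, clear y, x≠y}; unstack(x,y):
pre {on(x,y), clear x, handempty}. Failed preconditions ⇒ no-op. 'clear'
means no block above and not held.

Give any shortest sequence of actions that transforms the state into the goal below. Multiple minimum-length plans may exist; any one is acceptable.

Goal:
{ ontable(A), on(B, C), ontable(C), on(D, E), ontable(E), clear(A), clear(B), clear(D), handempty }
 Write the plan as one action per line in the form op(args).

unstack(B, A)
stack(B, C)
unstack(A, E)
putdown(A)
pickup(D)
stack(D, E)

step 1 (unstack(B, A)): towers=[C; D; E/A] holding=B
step 2 (stack(B, C)): towers=[C/B; D; E/A] holding=-
step 3 (unstack(A, E)): towers=[C/B; D; E] holding=A
step 4 (putdown(A)): towers=[A; C/B; D; E] holding=-
step 5 (pickup(D)): towers=[A; C/B; E] holding=D
step 6 (stack(D, E)): towers=[A; C/B; E/D] holding=-
goal check: towers=[A; C/B; E/D] holding=- — reached (length 6, optimal by BFS)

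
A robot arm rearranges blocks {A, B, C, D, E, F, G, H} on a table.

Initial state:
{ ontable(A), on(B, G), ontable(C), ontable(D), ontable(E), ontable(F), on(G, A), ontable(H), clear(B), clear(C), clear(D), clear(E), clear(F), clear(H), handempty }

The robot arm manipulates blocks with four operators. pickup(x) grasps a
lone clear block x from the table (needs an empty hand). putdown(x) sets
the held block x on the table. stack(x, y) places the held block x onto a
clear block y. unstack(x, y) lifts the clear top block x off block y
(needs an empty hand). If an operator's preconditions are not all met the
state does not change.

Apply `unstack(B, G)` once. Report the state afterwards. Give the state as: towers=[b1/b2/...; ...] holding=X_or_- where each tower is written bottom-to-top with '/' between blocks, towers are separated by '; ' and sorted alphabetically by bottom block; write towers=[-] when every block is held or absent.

towers=[A/G; C; D; E; F; H] holding=B

before: towers=[A/G/B; C; D; E; F; H] holding=-
pre[unstack(B, G)]: on(B,G) ✓, clear(B) ✓, handempty ✓
all met → apply unstack(B, G)
after:  towers=[A/G; C; D; E; F; H] holding=B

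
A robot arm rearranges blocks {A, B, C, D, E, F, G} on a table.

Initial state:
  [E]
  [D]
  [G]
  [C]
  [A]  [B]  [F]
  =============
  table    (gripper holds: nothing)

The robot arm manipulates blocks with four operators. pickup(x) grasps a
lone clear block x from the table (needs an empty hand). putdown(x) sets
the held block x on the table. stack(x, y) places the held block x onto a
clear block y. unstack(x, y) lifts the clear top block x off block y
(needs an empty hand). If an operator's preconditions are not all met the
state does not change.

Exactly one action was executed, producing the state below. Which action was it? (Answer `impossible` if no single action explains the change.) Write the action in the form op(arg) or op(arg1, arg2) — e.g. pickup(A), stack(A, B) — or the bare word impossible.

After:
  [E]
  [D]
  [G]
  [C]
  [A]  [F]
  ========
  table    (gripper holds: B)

pickup(B)

target: towers=[A/C/G/D/E; F] holding=B
         pickup(B) → towers=[A/C/G/D/E; F] holding=B  ← match
         pickup(F) → towers=[A/C/G/D/E; B] holding=F
     unstack(E, D) → towers=[A/C/G/D; B; F] holding=E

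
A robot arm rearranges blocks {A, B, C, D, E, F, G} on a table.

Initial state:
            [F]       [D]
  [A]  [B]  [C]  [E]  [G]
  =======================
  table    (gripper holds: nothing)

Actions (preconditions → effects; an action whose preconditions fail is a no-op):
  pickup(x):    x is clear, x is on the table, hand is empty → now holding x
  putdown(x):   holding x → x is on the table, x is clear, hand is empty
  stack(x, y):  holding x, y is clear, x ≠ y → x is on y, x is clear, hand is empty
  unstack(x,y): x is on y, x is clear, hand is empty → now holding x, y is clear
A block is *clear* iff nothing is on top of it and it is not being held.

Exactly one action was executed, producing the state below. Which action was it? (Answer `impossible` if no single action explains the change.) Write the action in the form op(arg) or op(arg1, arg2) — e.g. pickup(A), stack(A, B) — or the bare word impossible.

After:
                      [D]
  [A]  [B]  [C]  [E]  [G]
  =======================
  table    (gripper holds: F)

unstack(F, C)

target: towers=[A; B; C; E; G/D] holding=F
         pickup(B) → towers=[A; C/F; E; G/D] holding=B
     unstack(F, C) → towers=[A; B; C; E; G/D] holding=F  ← match
     unstack(D, G) → towers=[A; B; C/F; E; G] holding=D
         pickup(A) → towers=[B; C/F; E; G/D] holding=A
         pickup(E) → towers=[A; B; C/F; G/D] holding=E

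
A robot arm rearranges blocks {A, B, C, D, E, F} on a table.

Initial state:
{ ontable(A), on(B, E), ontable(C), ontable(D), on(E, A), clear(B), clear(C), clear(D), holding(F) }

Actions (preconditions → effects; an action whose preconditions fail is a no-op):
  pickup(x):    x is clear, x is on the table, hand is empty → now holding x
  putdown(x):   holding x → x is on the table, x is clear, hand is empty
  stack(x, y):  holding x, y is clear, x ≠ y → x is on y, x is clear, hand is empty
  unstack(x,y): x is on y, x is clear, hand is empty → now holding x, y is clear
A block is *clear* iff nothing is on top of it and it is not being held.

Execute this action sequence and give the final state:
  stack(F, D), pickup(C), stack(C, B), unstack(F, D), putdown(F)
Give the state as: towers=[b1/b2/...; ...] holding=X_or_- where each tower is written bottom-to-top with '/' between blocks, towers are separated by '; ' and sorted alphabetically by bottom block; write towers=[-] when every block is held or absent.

step 1 (stack(F, D)): towers=[A/E/B; C; D/F] holding=-
step 2 (pickup(C)): towers=[A/E/B; D/F] holding=C
step 3 (stack(C, B)): towers=[A/E/B/C; D/F] holding=-
step 4 (unstack(F, D)): towers=[A/E/B/C; D] holding=F
step 5 (putdown(F)): towers=[A/E/B/C; D; F] holding=-

towers=[A/E/B/C; D; F] holding=-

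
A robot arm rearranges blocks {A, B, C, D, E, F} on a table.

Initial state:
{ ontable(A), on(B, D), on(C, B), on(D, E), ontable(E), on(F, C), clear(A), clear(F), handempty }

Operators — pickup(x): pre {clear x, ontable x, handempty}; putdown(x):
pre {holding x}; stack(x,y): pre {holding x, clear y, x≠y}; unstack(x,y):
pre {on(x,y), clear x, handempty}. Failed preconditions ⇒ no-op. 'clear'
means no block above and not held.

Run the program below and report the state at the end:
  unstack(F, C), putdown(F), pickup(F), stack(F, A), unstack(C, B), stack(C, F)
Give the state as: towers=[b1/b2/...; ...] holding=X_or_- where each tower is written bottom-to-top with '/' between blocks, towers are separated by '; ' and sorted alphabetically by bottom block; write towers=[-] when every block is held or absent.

towers=[A/F/C; E/D/B] holding=-

step 1 (unstack(F, C)): towers=[A; E/D/B/C] holding=F
step 2 (putdown(F)): towers=[A; E/D/B/C; F] holding=-
step 3 (pickup(F)): towers=[A; E/D/B/C] holding=F
step 4 (stack(F, A)): towers=[A/F; E/D/B/C] holding=-
step 5 (unstack(C, B)): towers=[A/F; E/D/B] holding=C
step 6 (stack(C, F)): towers=[A/F/C; E/D/B] holding=-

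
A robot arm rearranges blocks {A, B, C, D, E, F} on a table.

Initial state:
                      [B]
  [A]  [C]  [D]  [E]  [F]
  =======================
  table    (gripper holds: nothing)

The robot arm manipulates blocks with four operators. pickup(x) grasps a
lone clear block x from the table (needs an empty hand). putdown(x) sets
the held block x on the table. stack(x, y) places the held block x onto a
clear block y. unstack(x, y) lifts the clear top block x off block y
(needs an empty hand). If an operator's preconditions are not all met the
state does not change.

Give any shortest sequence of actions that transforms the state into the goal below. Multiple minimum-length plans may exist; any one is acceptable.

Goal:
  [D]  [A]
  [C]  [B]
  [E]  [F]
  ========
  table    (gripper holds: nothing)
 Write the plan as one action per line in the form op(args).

pickup(A)
stack(A, B)
pickup(C)
stack(C, E)
pickup(D)
stack(D, C)

step 1 (pickup(A)): towers=[C; D; E; F/B] holding=A
step 2 (stack(A, B)): towers=[C; D; E; F/B/A] holding=-
step 3 (pickup(C)): towers=[D; E; F/B/A] holding=C
step 4 (stack(C, E)): towers=[D; E/C; F/B/A] holding=-
step 5 (pickup(D)): towers=[E/C; F/B/A] holding=D
step 6 (stack(D, C)): towers=[E/C/D; F/B/A] holding=-
goal check: towers=[E/C/D; F/B/A] holding=- — reached (length 6, optimal by BFS)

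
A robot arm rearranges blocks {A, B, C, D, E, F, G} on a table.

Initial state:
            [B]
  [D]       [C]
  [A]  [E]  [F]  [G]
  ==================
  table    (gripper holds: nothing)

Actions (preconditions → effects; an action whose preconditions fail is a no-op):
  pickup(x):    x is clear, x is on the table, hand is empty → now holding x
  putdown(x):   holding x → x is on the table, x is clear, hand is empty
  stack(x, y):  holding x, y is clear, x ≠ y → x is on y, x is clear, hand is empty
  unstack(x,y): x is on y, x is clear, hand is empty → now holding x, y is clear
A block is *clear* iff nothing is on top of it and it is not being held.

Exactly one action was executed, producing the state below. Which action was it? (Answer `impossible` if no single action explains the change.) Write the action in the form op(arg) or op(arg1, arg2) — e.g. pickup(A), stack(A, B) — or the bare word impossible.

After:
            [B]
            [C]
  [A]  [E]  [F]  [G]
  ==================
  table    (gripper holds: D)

unstack(D, A)

target: towers=[A; E; F/C/B; G] holding=D
     unstack(B, C) → towers=[A/D; E; F/C; G] holding=B
         pickup(G) → towers=[A/D; E; F/C/B] holding=G
     unstack(D, A) → towers=[A; E; F/C/B; G] holding=D  ← match
         pickup(E) → towers=[A/D; F/C/B; G] holding=E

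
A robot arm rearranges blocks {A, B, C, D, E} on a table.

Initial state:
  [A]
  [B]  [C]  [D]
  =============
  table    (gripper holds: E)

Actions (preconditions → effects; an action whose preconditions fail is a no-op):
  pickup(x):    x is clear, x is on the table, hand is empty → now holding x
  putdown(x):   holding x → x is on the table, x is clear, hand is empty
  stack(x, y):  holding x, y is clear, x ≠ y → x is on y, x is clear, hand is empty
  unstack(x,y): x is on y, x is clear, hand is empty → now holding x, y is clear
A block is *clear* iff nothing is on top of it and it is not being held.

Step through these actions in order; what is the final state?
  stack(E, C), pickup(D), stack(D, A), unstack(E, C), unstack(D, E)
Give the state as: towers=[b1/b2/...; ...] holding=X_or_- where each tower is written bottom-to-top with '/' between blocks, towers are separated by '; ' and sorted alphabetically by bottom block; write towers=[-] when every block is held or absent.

towers=[B/A/D; C] holding=E

step 1 (stack(E, C)): towers=[B/A; C/E; D] holding=-
step 2 (pickup(D)): towers=[B/A; C/E] holding=D
step 3 (stack(D, A)): towers=[B/A/D; C/E] holding=-
step 4 (unstack(E, C)): towers=[B/A/D; C] holding=E
step 5 (unstack(D, E)) [no-op]: towers=[B/A/D; C] holding=E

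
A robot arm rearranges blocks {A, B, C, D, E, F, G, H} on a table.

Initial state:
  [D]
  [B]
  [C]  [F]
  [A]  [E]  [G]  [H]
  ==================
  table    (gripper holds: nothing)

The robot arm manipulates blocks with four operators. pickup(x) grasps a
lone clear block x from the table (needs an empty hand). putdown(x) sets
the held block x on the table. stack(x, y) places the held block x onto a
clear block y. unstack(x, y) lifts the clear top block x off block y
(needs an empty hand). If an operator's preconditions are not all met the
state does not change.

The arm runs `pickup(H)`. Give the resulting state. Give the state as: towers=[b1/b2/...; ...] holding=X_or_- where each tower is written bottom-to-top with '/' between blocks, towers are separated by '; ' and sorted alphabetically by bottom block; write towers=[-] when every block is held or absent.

towers=[A/C/B/D; E/F; G] holding=H

before: towers=[A/C/B/D; E/F; G; H] holding=-
pre[pickup(H)]: clear(H) ✓, ontable(H) ✓, handempty ✓
all met → apply pickup(H)
after:  towers=[A/C/B/D; E/F; G] holding=H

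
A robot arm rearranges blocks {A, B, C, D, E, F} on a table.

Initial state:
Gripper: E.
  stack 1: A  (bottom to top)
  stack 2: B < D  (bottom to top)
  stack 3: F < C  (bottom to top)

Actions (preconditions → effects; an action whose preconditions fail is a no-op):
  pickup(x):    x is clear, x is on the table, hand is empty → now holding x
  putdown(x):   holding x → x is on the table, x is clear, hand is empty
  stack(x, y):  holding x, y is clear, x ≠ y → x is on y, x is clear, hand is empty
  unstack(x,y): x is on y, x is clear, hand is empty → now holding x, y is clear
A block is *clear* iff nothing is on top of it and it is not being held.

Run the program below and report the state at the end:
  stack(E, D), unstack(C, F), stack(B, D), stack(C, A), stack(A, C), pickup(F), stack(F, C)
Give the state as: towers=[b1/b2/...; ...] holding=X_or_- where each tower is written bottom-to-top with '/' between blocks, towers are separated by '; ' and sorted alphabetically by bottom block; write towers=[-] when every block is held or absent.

towers=[A/C/F; B/D/E] holding=-

step 1 (stack(E, D)): towers=[A; B/D/E; F/C] holding=-
step 2 (unstack(C, F)): towers=[A; B/D/E; F] holding=C
step 3 (stack(B, D)) [no-op]: towers=[A; B/D/E; F] holding=C
step 4 (stack(C, A)): towers=[A/C; B/D/E; F] holding=-
step 5 (stack(A, C)) [no-op]: towers=[A/C; B/D/E; F] holding=-
step 6 (pickup(F)): towers=[A/C; B/D/E] holding=F
step 7 (stack(F, C)): towers=[A/C/F; B/D/E] holding=-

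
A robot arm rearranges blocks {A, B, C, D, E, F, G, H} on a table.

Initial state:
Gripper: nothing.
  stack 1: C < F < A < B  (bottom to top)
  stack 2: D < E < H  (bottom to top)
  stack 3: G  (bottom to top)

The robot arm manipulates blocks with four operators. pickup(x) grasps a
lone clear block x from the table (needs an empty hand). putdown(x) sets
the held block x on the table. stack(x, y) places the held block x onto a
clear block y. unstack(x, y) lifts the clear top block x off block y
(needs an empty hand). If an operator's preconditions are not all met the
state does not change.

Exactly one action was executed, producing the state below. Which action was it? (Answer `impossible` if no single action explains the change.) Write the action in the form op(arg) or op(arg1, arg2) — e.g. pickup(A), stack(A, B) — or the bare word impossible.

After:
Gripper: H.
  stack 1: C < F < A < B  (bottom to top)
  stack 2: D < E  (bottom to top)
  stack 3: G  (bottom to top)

target: towers=[C/F/A/B; D/E; G] holding=H
         pickup(G) → towers=[C/F/A/B; D/E/H] holding=G
     unstack(H, E) → towers=[C/F/A/B; D/E; G] holding=H  ← match
     unstack(B, A) → towers=[C/F/A; D/E/H; G] holding=B

unstack(H, E)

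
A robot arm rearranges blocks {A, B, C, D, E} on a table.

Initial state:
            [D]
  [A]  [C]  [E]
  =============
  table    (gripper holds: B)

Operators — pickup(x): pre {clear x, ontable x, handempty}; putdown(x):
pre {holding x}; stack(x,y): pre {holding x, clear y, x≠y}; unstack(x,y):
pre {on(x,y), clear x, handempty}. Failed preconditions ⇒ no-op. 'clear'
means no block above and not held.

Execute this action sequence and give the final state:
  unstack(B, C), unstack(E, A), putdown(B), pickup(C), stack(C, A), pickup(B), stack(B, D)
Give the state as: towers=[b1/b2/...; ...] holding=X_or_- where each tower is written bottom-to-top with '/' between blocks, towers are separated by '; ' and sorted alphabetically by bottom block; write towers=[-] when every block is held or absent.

step 1 (unstack(B, C)) [no-op]: towers=[A; C; E/D] holding=B
step 2 (unstack(E, A)) [no-op]: towers=[A; C; E/D] holding=B
step 3 (putdown(B)): towers=[A; B; C; E/D] holding=-
step 4 (pickup(C)): towers=[A; B; E/D] holding=C
step 5 (stack(C, A)): towers=[A/C; B; E/D] holding=-
step 6 (pickup(B)): towers=[A/C; E/D] holding=B
step 7 (stack(B, D)): towers=[A/C; E/D/B] holding=-

towers=[A/C; E/D/B] holding=-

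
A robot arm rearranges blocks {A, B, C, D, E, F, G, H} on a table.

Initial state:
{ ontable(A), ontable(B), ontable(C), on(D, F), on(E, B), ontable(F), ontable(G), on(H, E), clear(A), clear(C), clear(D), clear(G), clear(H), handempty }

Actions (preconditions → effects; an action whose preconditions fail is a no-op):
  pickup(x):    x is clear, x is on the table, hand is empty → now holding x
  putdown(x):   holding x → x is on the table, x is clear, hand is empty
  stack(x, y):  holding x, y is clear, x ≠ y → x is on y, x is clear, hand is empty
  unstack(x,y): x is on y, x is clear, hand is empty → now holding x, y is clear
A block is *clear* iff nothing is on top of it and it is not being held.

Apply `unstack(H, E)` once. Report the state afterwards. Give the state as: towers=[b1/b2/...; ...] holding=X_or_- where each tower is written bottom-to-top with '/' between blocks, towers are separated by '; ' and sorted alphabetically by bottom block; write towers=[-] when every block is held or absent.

before: towers=[A; B/E/H; C; F/D; G] holding=-
pre[unstack(H, E)]: on(H,E) yes, clear(H) yes, handempty yes
all met → apply unstack(H, E)
after:  towers=[A; B/E; C; F/D; G] holding=H

towers=[A; B/E; C; F/D; G] holding=H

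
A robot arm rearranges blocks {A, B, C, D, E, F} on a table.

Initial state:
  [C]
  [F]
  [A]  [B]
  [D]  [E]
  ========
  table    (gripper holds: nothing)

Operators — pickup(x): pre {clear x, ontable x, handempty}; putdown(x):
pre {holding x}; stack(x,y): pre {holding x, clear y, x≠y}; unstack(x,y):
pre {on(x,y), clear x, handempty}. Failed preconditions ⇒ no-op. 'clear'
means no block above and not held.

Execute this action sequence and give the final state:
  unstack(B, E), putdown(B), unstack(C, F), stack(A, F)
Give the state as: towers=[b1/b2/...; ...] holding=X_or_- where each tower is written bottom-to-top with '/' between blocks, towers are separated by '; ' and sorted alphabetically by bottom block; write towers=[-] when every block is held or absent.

towers=[B; D/A/F; E] holding=C

step 1 (unstack(B, E)): towers=[D/A/F/C; E] holding=B
step 2 (putdown(B)): towers=[B; D/A/F/C; E] holding=-
step 3 (unstack(C, F)): towers=[B; D/A/F; E] holding=C
step 4 (stack(A, F)) [no-op]: towers=[B; D/A/F; E] holding=C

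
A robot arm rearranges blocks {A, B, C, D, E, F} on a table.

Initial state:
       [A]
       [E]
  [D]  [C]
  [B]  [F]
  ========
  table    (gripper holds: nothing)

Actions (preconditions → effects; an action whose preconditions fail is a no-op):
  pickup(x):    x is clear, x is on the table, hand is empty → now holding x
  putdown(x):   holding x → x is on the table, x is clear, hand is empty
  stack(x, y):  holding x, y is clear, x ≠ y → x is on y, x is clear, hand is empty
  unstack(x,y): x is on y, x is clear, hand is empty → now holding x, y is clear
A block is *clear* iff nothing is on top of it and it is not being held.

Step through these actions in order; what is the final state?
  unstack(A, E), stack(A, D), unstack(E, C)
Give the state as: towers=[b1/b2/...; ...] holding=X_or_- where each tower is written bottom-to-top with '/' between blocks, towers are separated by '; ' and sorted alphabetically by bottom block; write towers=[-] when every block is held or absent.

step 1 (unstack(A, E)): towers=[B/D; F/C/E] holding=A
step 2 (stack(A, D)): towers=[B/D/A; F/C/E] holding=-
step 3 (unstack(E, C)): towers=[B/D/A; F/C] holding=E

towers=[B/D/A; F/C] holding=E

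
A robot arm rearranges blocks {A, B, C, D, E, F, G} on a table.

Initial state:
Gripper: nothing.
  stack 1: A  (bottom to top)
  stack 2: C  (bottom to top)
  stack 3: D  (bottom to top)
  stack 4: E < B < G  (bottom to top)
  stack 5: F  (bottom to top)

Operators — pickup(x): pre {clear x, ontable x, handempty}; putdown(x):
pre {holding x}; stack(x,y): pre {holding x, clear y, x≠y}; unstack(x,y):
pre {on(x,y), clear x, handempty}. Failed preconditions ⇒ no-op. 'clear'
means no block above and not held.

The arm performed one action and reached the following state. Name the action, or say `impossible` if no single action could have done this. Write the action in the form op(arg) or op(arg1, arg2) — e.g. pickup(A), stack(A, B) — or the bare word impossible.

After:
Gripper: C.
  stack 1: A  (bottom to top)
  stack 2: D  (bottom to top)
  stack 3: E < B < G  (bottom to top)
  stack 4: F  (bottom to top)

pickup(C)

target: towers=[A; D; E/B/G; F] holding=C
         pickup(F) → towers=[A; C; D; E/B/G] holding=F
     unstack(G, B) → towers=[A; C; D; E/B; F] holding=G
         pickup(D) → towers=[A; C; E/B/G; F] holding=D
         pickup(A) → towers=[C; D; E/B/G; F] holding=A
         pickup(C) → towers=[A; D; E/B/G; F] holding=C  ← match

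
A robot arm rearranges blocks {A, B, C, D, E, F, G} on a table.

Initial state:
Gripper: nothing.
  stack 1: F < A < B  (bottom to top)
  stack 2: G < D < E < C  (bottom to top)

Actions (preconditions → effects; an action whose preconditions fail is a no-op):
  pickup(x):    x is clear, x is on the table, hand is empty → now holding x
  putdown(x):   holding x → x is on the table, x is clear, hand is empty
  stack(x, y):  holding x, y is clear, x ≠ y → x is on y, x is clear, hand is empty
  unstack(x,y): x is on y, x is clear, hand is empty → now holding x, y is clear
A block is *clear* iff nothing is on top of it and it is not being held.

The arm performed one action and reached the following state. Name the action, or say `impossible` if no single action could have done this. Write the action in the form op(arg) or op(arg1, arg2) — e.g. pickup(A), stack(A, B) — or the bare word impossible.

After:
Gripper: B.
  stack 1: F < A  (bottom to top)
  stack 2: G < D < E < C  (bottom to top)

target: towers=[F/A; G/D/E/C] holding=B
     unstack(B, A) → towers=[F/A; G/D/E/C] holding=B  ← match
     unstack(C, E) → towers=[F/A/B; G/D/E] holding=C

unstack(B, A)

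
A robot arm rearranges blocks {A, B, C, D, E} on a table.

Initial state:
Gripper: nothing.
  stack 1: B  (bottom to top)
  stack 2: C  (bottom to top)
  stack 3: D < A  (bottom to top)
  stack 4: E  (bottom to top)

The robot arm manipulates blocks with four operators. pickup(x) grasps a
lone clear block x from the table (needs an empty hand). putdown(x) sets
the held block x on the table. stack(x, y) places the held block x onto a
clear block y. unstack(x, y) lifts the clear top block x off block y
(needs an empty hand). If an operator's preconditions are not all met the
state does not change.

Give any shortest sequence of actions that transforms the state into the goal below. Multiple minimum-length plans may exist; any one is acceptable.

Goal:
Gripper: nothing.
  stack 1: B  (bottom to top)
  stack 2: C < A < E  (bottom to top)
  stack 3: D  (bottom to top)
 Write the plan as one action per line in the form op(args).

unstack(A, D)
stack(A, C)
pickup(E)
stack(E, A)

step 1 (unstack(A, D)): towers=[B; C; D; E] holding=A
step 2 (stack(A, C)): towers=[B; C/A; D; E] holding=-
step 3 (pickup(E)): towers=[B; C/A; D] holding=E
step 4 (stack(E, A)): towers=[B; C/A/E; D] holding=-
goal check: towers=[B; C/A/E; D] holding=- — reached (length 4, optimal by BFS)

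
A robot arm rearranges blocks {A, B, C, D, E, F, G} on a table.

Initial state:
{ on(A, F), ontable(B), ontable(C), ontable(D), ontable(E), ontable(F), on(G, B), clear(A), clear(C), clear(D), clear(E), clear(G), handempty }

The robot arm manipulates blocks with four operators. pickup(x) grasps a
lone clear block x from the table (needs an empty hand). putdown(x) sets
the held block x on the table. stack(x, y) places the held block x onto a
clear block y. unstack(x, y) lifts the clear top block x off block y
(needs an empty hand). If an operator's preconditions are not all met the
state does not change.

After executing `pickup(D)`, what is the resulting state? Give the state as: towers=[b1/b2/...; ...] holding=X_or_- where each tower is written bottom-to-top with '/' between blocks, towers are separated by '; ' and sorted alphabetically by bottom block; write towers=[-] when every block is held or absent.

towers=[B/G; C; E; F/A] holding=D

before: towers=[B/G; C; D; E; F/A] holding=-
pre[pickup(D)]: clear(D) ok, ontable(D) ok, handempty ok
all met → apply pickup(D)
after:  towers=[B/G; C; E; F/A] holding=D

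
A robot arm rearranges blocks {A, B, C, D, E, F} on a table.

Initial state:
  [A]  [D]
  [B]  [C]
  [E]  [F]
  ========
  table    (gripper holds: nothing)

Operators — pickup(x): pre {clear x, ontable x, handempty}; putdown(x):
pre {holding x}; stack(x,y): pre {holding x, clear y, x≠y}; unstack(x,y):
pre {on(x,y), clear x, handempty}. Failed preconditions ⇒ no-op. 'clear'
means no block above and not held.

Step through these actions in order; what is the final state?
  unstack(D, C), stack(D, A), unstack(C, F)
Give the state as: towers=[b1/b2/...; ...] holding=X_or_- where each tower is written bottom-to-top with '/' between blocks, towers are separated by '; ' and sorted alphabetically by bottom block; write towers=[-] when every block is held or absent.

towers=[E/B/A/D; F] holding=C

step 1 (unstack(D, C)): towers=[E/B/A; F/C] holding=D
step 2 (stack(D, A)): towers=[E/B/A/D; F/C] holding=-
step 3 (unstack(C, F)): towers=[E/B/A/D; F] holding=C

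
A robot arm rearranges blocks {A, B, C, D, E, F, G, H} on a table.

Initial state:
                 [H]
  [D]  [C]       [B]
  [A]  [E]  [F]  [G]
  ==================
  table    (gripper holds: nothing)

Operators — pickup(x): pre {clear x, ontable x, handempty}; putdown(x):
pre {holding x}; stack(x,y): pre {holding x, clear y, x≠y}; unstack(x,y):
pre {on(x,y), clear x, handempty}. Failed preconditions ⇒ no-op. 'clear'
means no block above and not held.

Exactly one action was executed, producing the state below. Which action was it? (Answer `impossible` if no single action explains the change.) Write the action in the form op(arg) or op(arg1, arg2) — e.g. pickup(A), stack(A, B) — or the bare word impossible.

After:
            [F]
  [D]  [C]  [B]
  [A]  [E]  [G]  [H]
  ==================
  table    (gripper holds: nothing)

impossible

target: towers=[A/D; E/C; G/B/F; H] holding=-
     unstack(H, B) → towers=[A/D; E/C; F; G/B] holding=H
         pickup(F) → towers=[A/D; E/C; G/B/H] holding=F
     unstack(D, A) → towers=[A; E/C; F; G/B/H] holding=D
     unstack(C, E) → towers=[A/D; E; F; G/B/H] holding=C
none of the 4 applicable actions match → impossible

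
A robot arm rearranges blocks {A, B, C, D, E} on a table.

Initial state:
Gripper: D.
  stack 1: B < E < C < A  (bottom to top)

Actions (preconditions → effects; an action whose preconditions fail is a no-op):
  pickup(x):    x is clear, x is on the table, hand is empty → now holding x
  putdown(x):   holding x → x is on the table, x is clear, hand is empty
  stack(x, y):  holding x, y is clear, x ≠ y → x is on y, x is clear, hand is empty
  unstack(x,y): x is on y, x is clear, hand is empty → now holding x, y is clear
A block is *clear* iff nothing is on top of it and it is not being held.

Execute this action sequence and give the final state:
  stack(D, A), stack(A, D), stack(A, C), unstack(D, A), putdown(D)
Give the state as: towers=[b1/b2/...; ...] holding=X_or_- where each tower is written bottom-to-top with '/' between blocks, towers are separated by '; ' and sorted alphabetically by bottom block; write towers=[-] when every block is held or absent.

towers=[B/E/C/A; D] holding=-

step 1 (stack(D, A)): towers=[B/E/C/A/D] holding=-
step 2 (stack(A, D)) [no-op]: towers=[B/E/C/A/D] holding=-
step 3 (stack(A, C)) [no-op]: towers=[B/E/C/A/D] holding=-
step 4 (unstack(D, A)): towers=[B/E/C/A] holding=D
step 5 (putdown(D)): towers=[B/E/C/A; D] holding=-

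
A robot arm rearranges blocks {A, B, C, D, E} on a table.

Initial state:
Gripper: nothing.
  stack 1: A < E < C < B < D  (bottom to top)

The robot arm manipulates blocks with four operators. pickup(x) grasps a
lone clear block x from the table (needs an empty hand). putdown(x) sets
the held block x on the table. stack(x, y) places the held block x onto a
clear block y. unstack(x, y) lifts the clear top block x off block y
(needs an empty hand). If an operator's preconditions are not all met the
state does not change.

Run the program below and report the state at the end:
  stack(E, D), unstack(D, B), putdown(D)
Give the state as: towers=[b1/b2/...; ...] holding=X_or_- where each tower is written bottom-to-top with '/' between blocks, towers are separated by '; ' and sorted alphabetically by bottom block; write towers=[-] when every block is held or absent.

towers=[A/E/C/B; D] holding=-

step 1 (stack(E, D)) [no-op]: towers=[A/E/C/B/D] holding=-
step 2 (unstack(D, B)): towers=[A/E/C/B] holding=D
step 3 (putdown(D)): towers=[A/E/C/B; D] holding=-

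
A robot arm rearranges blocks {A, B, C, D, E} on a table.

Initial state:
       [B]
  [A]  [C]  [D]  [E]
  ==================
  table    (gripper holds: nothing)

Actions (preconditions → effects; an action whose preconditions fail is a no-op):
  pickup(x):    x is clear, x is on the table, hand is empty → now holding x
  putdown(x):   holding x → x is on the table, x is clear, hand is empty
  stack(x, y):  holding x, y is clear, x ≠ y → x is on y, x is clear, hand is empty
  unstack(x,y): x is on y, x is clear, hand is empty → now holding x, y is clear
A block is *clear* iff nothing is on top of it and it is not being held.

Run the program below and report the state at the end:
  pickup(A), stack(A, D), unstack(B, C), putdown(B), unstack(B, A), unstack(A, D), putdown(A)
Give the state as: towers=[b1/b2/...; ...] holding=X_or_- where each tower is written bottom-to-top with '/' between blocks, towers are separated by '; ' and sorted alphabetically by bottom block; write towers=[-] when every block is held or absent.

step 1 (pickup(A)): towers=[C/B; D; E] holding=A
step 2 (stack(A, D)): towers=[C/B; D/A; E] holding=-
step 3 (unstack(B, C)): towers=[C; D/A; E] holding=B
step 4 (putdown(B)): towers=[B; C; D/A; E] holding=-
step 5 (unstack(B, A)) [no-op]: towers=[B; C; D/A; E] holding=-
step 6 (unstack(A, D)): towers=[B; C; D; E] holding=A
step 7 (putdown(A)): towers=[A; B; C; D; E] holding=-

towers=[A; B; C; D; E] holding=-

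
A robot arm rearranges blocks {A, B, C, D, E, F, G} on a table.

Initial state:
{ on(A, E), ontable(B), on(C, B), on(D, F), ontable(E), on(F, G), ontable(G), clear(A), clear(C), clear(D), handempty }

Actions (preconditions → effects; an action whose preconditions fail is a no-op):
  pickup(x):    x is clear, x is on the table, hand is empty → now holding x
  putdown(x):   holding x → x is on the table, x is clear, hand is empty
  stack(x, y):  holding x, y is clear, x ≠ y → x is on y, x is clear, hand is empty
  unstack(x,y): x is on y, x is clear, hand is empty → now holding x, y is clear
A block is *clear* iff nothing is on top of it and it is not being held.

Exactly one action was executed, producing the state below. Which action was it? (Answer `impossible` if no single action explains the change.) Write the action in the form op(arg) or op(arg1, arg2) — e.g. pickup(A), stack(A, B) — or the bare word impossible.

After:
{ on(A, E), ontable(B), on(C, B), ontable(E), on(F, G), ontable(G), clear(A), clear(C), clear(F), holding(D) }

unstack(D, F)

target: towers=[B/C; E/A; G/F] holding=D
     unstack(D, F) → towers=[B/C; E/A; G/F] holding=D  ← match
     unstack(A, E) → towers=[B/C; E; G/F/D] holding=A
     unstack(C, B) → towers=[B; E/A; G/F/D] holding=C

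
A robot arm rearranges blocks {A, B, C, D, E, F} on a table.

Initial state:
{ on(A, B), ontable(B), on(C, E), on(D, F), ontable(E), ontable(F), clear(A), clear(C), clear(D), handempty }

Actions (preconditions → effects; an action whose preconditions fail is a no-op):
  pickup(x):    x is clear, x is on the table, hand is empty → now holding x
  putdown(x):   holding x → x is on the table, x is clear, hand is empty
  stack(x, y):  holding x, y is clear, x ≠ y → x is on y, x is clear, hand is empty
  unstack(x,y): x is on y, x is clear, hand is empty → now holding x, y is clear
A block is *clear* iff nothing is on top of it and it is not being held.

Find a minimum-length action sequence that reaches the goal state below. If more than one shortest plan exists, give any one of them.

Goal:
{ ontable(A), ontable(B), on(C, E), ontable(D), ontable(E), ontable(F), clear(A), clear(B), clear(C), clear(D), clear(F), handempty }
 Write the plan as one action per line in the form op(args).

unstack(D, F)
putdown(D)
unstack(A, B)
putdown(A)

step 1 (unstack(D, F)): towers=[B/A; E/C; F] holding=D
step 2 (putdown(D)): towers=[B/A; D; E/C; F] holding=-
step 3 (unstack(A, B)): towers=[B; D; E/C; F] holding=A
step 4 (putdown(A)): towers=[A; B; D; E/C; F] holding=-
goal check: towers=[A; B; D; E/C; F] holding=- — reached (length 4, optimal by BFS)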